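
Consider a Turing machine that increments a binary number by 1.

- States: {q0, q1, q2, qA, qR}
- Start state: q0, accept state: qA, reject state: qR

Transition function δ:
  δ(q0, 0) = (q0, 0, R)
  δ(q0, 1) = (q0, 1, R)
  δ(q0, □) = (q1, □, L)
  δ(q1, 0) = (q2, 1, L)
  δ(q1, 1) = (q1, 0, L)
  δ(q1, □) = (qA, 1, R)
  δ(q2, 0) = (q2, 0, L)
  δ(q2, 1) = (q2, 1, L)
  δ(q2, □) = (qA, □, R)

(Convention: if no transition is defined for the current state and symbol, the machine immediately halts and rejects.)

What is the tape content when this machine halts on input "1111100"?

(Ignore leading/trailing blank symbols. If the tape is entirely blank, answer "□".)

Execution trace:
Initial: [q0]1111100
Step 1: δ(q0, 1) = (q0, 1, R) → 1[q0]111100
Step 2: δ(q0, 1) = (q0, 1, R) → 11[q0]11100
Step 3: δ(q0, 1) = (q0, 1, R) → 111[q0]1100
Step 4: δ(q0, 1) = (q0, 1, R) → 1111[q0]100
Step 5: δ(q0, 1) = (q0, 1, R) → 11111[q0]00
Step 6: δ(q0, 0) = (q0, 0, R) → 111110[q0]0
Step 7: δ(q0, 0) = (q0, 0, R) → 1111100[q0]□
Step 8: δ(q0, □) = (q1, □, L) → 111110[q1]0□
Step 9: δ(q1, 0) = (q2, 1, L) → 11111[q2]01□
Step 10: δ(q2, 0) = (q2, 0, L) → 1111[q2]101□
Step 11: δ(q2, 1) = (q2, 1, L) → 111[q2]1101□
Step 12: δ(q2, 1) = (q2, 1, L) → 11[q2]11101□
Step 13: δ(q2, 1) = (q2, 1, L) → 1[q2]111101□
Step 14: δ(q2, 1) = (q2, 1, L) → [q2]1111101□
Step 15: δ(q2, 1) = (q2, 1, L) → [q2]□1111101□
Step 16: δ(q2, □) = (qA, □, R) → □[qA]1111101□

The machine reaches the accept state qA and halts.

Final tape (ignoring leading/trailing blanks): 1111101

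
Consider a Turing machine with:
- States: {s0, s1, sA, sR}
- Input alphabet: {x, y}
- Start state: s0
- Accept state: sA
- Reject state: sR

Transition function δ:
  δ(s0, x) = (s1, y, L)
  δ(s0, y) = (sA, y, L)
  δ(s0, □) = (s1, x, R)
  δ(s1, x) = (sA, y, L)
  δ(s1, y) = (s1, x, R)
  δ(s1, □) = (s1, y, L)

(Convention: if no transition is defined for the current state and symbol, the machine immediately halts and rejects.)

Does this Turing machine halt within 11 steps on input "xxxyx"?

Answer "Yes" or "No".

Execution trace:
Initial: [s0]xxxyx
Step 1: δ(s0, x) = (s1, y, L) → [s1]□yxxyx
Step 2: δ(s1, □) = (s1, y, L) → [s1]□yyxxyx
Step 3: δ(s1, □) = (s1, y, L) → [s1]□yyyxxyx
Step 4: δ(s1, □) = (s1, y, L) → [s1]□yyyyxxyx
Step 5: δ(s1, □) = (s1, y, L) → [s1]□yyyyyxxyx
Step 6: δ(s1, □) = (s1, y, L) → [s1]□yyyyyyxxyx
Step 7: δ(s1, □) = (s1, y, L) → [s1]□yyyyyyyxxyx
Step 8: δ(s1, □) = (s1, y, L) → [s1]□yyyyyyyyxxyx
Step 9: δ(s1, □) = (s1, y, L) → [s1]□yyyyyyyyyxxyx
Step 10: δ(s1, □) = (s1, y, L) → [s1]□yyyyyyyyyyxxyx
Step 11: δ(s1, □) = (s1, y, L) → [s1]□yyyyyyyyyyyxxyx

The machine has not reached a halting state after 11 steps.
The machine did not halt within the 11-step bound.

Answer: No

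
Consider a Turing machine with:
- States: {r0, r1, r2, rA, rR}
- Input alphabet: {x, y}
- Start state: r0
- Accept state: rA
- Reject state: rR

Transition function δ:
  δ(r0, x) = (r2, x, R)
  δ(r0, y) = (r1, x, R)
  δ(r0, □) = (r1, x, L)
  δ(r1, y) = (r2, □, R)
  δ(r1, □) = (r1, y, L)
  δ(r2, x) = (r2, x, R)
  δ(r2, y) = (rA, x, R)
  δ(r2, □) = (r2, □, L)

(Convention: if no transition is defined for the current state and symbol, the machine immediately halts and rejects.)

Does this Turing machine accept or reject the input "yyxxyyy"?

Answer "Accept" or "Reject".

Execution trace:
Initial: [r0]yyxxyyy
Step 1: δ(r0, y) = (r1, x, R) → x[r1]yxxyyy
Step 2: δ(r1, y) = (r2, □, R) → x□[r2]xxyyy
Step 3: δ(r2, x) = (r2, x, R) → x□x[r2]xyyy
Step 4: δ(r2, x) = (r2, x, R) → x□xx[r2]yyy
Step 5: δ(r2, y) = (rA, x, R) → x□xxx[rA]yy

The machine reaches the accept state rA and halts.

Answer: Accept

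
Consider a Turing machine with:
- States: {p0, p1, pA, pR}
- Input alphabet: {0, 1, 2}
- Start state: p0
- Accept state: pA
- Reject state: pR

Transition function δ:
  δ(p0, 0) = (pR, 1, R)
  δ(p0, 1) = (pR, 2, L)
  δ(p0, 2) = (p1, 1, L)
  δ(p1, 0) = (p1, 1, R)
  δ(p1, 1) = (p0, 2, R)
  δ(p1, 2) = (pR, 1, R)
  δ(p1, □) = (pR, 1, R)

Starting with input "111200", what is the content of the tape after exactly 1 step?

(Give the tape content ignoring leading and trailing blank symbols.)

Execution trace:
Initial: [p0]111200
Step 1: δ(p0, 1) = (pR, 2, L) → [pR]□211200

The machine reaches the reject state pR and halts.

After 1 step, the tape (ignoring leading/trailing blanks) is: 211200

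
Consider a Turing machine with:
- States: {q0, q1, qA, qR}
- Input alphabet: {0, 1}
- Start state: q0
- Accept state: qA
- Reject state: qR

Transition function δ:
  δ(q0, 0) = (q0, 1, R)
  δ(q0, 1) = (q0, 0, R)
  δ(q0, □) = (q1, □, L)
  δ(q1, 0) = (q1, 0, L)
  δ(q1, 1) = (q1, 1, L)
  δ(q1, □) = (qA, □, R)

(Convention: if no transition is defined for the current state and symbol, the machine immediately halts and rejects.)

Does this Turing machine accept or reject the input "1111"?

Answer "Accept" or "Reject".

Execution trace:
Initial: [q0]1111
Step 1: δ(q0, 1) = (q0, 0, R) → 0[q0]111
Step 2: δ(q0, 1) = (q0, 0, R) → 00[q0]11
Step 3: δ(q0, 1) = (q0, 0, R) → 000[q0]1
Step 4: δ(q0, 1) = (q0, 0, R) → 0000[q0]□
Step 5: δ(q0, □) = (q1, □, L) → 000[q1]0□
Step 6: δ(q1, 0) = (q1, 0, L) → 00[q1]00□
Step 7: δ(q1, 0) = (q1, 0, L) → 0[q1]000□
Step 8: δ(q1, 0) = (q1, 0, L) → [q1]0000□
Step 9: δ(q1, 0) = (q1, 0, L) → [q1]□0000□
Step 10: δ(q1, □) = (qA, □, R) → □[qA]0000□

The machine reaches the accept state qA and halts.

Answer: Accept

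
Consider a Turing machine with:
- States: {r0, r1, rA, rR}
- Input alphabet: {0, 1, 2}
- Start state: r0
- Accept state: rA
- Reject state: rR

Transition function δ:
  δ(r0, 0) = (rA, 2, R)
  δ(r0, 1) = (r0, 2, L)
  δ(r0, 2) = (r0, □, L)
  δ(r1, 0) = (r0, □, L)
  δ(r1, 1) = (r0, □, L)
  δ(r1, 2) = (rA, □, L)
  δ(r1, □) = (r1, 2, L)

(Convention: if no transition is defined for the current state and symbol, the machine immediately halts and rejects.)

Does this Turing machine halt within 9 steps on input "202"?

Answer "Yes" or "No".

Execution trace:
Initial: [r0]202
Step 1: δ(r0, 2) = (r0, □, L) → [r0]□□02

No transition is defined for δ(r0, □). By convention the machine halts and rejects.
The machine halted after 1 step (within the 9-step bound).

Answer: Yes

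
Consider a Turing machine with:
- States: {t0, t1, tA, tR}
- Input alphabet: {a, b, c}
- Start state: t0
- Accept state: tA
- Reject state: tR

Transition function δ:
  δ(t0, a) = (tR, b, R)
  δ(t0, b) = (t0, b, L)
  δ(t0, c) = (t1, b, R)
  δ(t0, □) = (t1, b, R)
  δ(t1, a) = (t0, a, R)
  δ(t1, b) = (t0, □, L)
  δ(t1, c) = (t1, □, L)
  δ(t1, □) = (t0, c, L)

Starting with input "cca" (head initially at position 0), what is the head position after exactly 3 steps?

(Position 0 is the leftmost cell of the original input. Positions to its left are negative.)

Execution trace (head position shown):
Step 0: [t0]cca  (head at position 0)
Step 1: move right → b[t1]ca  (head at position 1)
Step 2: move left → [t1]b□a  (head at position 0)
Step 3: move left → [t0]□□□a  (head at position -1)

After 3 steps, the head is at position -1.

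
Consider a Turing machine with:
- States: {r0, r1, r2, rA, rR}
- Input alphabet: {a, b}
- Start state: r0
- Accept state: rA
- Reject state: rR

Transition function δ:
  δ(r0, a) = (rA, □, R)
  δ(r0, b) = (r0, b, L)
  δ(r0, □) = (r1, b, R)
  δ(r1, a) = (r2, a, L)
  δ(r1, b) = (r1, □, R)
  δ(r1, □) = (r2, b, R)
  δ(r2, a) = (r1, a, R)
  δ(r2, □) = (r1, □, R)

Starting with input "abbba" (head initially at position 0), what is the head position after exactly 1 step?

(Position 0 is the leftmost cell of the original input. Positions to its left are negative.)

Execution trace (head position shown):
Step 0: [r0]abbba  (head at position 0)
Step 1: move right → □[rA]bbba  (head at position 1)

After 1 step, the head is at position 1.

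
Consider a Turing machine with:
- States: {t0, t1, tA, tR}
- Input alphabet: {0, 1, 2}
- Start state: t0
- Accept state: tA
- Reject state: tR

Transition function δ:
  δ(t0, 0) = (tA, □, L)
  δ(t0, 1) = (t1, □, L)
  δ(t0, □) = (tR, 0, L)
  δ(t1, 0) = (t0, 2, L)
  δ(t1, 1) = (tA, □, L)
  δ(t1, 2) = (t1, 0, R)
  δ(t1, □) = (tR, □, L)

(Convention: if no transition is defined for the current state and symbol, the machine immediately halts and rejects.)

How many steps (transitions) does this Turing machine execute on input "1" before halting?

Execution trace:
Initial: [t0]1
Step 1: δ(t0, 1) = (t1, □, L) → [t1]□□
Step 2: δ(t1, □) = (tR, □, L) → [tR]□□□

The machine reaches the reject state tR and halts.

The machine executed 2 steps before halting.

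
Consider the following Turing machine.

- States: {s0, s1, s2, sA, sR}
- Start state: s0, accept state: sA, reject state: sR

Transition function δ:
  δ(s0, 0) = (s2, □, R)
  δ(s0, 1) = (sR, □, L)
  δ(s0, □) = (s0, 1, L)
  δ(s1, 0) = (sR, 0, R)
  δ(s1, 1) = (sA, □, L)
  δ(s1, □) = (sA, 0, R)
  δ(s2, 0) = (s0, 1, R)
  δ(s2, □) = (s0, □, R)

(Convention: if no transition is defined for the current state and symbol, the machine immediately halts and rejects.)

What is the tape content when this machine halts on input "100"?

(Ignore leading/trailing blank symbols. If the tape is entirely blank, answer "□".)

Execution trace:
Initial: [s0]100
Step 1: δ(s0, 1) = (sR, □, L) → [sR]□□00

The machine reaches the reject state sR and halts.

Final tape (ignoring leading/trailing blanks): 00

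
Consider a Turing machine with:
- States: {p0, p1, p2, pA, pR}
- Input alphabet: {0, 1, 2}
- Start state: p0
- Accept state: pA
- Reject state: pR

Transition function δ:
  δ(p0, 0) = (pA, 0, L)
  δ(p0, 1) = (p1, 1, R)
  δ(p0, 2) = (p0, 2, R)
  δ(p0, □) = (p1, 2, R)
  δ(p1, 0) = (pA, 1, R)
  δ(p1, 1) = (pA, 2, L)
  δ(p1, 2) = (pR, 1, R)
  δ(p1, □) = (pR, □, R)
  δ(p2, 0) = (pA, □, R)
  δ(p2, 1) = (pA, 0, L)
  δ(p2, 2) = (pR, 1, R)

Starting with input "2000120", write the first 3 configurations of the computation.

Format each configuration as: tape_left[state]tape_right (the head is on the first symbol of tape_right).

Transitions applied:
Step 1: δ(p0, 2) = (p0, 2, R)
Step 2: δ(p0, 0) = (pA, 0, L)

The first 3 configurations are:
[p0]2000120 ⊢ 2[p0]000120 ⊢ [pA]2000120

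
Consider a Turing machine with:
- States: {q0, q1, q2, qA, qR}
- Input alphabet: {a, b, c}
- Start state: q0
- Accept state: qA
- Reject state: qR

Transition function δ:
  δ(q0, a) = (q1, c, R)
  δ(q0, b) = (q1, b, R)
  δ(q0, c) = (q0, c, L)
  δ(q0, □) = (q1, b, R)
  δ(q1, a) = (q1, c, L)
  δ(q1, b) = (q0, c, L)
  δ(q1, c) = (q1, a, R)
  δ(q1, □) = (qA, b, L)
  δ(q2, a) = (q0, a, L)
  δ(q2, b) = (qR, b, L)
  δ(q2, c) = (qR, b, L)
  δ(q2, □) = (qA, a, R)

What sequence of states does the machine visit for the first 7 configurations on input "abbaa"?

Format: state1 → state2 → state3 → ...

Execution trace:
Initial: [q0]abbaa
Step 1: δ(q0, a) = (q1, c, R) → c[q1]bbaa
Step 2: δ(q1, b) = (q0, c, L) → [q0]ccbaa
Step 3: δ(q0, c) = (q0, c, L) → [q0]□ccbaa
Step 4: δ(q0, □) = (q1, b, R) → b[q1]ccbaa
Step 5: δ(q1, c) = (q1, a, R) → ba[q1]cbaa
Step 6: δ(q1, c) = (q1, a, R) → baa[q1]baa

State sequence: q0 → q1 → q0 → q0 → q1 → q1 → q1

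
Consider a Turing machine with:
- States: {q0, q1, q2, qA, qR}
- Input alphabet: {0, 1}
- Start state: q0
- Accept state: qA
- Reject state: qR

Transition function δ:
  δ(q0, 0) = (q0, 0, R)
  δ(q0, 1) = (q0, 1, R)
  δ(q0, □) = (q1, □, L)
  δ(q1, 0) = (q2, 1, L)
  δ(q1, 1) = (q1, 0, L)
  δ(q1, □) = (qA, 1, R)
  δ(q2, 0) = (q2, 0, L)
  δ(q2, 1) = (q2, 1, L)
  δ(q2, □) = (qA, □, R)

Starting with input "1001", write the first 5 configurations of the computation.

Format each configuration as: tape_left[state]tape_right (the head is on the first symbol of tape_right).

Transitions applied:
Step 1: δ(q0, 1) = (q0, 1, R)
Step 2: δ(q0, 0) = (q0, 0, R)
Step 3: δ(q0, 0) = (q0, 0, R)
Step 4: δ(q0, 1) = (q0, 1, R)

The first 5 configurations are:
[q0]1001 ⊢ 1[q0]001 ⊢ 10[q0]01 ⊢ 100[q0]1 ⊢ 1001[q0]□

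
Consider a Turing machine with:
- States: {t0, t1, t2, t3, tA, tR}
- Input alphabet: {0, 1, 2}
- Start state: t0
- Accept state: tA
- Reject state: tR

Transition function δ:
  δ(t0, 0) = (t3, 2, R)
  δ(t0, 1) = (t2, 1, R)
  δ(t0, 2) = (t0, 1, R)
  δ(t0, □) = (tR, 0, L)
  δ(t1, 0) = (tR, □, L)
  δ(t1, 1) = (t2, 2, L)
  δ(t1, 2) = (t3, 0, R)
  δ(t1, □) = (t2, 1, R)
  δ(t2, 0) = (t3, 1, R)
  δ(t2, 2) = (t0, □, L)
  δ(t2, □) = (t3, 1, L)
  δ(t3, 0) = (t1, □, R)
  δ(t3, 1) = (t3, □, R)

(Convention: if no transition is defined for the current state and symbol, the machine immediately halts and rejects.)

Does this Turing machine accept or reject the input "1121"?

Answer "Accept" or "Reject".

Execution trace:
Initial: [t0]1121
Step 1: δ(t0, 1) = (t2, 1, R) → 1[t2]121

No transition is defined for δ(t2, 1). By convention the machine halts and rejects.

Answer: Reject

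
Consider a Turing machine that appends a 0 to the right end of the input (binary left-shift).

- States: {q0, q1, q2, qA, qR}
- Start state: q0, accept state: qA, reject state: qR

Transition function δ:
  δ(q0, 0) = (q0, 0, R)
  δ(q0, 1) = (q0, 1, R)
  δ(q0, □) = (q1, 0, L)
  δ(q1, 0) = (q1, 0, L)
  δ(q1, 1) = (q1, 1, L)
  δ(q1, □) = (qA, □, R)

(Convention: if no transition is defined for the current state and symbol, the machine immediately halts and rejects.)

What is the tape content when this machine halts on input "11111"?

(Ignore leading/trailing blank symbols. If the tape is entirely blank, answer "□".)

Execution trace:
Initial: [q0]11111
Step 1: δ(q0, 1) = (q0, 1, R) → 1[q0]1111
Step 2: δ(q0, 1) = (q0, 1, R) → 11[q0]111
Step 3: δ(q0, 1) = (q0, 1, R) → 111[q0]11
Step 4: δ(q0, 1) = (q0, 1, R) → 1111[q0]1
Step 5: δ(q0, 1) = (q0, 1, R) → 11111[q0]□
Step 6: δ(q0, □) = (q1, 0, L) → 1111[q1]10
Step 7: δ(q1, 1) = (q1, 1, L) → 111[q1]110
Step 8: δ(q1, 1) = (q1, 1, L) → 11[q1]1110
Step 9: δ(q1, 1) = (q1, 1, L) → 1[q1]11110
Step 10: δ(q1, 1) = (q1, 1, L) → [q1]111110
Step 11: δ(q1, 1) = (q1, 1, L) → [q1]□111110
Step 12: δ(q1, □) = (qA, □, R) → □[qA]111110

The machine reaches the accept state qA and halts.

Final tape (ignoring leading/trailing blanks): 111110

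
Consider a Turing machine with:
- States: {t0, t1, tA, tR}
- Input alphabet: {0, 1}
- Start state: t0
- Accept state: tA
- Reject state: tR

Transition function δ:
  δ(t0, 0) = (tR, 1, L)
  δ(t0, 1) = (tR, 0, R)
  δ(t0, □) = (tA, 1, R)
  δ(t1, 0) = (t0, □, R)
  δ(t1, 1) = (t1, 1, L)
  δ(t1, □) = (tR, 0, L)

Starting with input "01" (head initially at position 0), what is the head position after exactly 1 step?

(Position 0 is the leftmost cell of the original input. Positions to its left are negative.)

Execution trace (head position shown):
Step 0: [t0]01  (head at position 0)
Step 1: move left → [tR]□11  (head at position -1)

After 1 step, the head is at position -1.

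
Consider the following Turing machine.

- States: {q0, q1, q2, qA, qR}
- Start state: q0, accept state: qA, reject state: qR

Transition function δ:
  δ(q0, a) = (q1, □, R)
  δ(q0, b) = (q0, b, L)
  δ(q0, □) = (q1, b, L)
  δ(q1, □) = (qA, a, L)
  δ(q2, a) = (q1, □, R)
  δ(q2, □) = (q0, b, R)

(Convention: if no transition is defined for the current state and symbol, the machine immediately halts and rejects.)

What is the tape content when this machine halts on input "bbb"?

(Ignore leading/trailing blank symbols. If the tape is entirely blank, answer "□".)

Execution trace:
Initial: [q0]bbb
Step 1: δ(q0, b) = (q0, b, L) → [q0]□bbb
Step 2: δ(q0, □) = (q1, b, L) → [q1]□bbbb
Step 3: δ(q1, □) = (qA, a, L) → [qA]□abbbb

The machine reaches the accept state qA and halts.

Final tape (ignoring leading/trailing blanks): abbbb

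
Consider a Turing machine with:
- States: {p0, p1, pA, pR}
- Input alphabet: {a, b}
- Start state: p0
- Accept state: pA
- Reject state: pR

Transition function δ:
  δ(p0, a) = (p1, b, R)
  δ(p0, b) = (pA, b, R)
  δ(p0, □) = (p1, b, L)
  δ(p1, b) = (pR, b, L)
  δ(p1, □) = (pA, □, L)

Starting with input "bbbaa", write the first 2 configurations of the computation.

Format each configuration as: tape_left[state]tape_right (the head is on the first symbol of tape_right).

Transitions applied:
Step 1: δ(p0, b) = (pA, b, R)

The first 2 configurations are:
[p0]bbbaa ⊢ b[pA]bbaa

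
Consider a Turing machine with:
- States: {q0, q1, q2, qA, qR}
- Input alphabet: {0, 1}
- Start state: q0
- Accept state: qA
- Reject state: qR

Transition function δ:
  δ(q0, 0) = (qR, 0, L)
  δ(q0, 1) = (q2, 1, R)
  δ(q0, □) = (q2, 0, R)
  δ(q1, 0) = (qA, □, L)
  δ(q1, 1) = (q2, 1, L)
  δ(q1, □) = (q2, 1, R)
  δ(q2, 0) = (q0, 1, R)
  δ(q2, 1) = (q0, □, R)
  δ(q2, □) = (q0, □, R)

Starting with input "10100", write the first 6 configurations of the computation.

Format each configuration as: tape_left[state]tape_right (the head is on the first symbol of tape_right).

Transitions applied:
Step 1: δ(q0, 1) = (q2, 1, R)
Step 2: δ(q2, 0) = (q0, 1, R)
Step 3: δ(q0, 1) = (q2, 1, R)
Step 4: δ(q2, 0) = (q0, 1, R)
Step 5: δ(q0, 0) = (qR, 0, L)

The first 6 configurations are:
[q0]10100 ⊢ 1[q2]0100 ⊢ 11[q0]100 ⊢ 111[q2]00 ⊢ 1111[q0]0 ⊢ 111[qR]10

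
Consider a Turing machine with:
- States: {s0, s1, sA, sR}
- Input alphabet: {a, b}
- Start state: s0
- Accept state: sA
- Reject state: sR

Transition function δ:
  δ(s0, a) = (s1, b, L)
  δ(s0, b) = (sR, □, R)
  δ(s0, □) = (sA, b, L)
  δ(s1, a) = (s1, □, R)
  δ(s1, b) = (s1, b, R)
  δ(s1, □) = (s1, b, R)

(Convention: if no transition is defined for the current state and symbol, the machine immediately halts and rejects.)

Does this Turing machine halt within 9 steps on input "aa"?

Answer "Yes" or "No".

Execution trace:
Initial: [s0]aa
Step 1: δ(s0, a) = (s1, b, L) → [s1]□ba
Step 2: δ(s1, □) = (s1, b, R) → b[s1]ba
Step 3: δ(s1, b) = (s1, b, R) → bb[s1]a
Step 4: δ(s1, a) = (s1, □, R) → bb□[s1]□
Step 5: δ(s1, □) = (s1, b, R) → bb□b[s1]□
Step 6: δ(s1, □) = (s1, b, R) → bb□bb[s1]□
Step 7: δ(s1, □) = (s1, b, R) → bb□bbb[s1]□
Step 8: δ(s1, □) = (s1, b, R) → bb□bbbb[s1]□
Step 9: δ(s1, □) = (s1, b, R) → bb□bbbbb[s1]□

The machine has not reached a halting state after 9 steps.
The machine did not halt within the 9-step bound.

Answer: No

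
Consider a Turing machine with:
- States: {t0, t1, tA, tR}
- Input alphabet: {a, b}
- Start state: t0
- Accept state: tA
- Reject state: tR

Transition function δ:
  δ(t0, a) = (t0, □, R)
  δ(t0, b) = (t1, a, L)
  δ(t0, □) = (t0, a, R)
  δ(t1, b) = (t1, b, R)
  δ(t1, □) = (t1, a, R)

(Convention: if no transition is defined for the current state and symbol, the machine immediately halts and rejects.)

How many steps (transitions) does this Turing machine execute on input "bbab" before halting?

Execution trace:
Initial: [t0]bbab
Step 1: δ(t0, b) = (t1, a, L) → [t1]□abab
Step 2: δ(t1, □) = (t1, a, R) → a[t1]abab

No transition is defined for δ(t1, a). By convention the machine halts and rejects.

The machine executed 2 steps before halting.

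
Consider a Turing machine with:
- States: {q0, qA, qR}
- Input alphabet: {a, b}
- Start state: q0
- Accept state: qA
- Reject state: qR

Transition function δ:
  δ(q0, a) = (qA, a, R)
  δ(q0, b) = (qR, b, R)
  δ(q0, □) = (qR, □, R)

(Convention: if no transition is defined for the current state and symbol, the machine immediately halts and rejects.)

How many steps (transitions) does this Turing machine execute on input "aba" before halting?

Execution trace:
Initial: [q0]aba
Step 1: δ(q0, a) = (qA, a, R) → a[qA]ba

The machine reaches the accept state qA and halts.

The machine executed 1 step before halting.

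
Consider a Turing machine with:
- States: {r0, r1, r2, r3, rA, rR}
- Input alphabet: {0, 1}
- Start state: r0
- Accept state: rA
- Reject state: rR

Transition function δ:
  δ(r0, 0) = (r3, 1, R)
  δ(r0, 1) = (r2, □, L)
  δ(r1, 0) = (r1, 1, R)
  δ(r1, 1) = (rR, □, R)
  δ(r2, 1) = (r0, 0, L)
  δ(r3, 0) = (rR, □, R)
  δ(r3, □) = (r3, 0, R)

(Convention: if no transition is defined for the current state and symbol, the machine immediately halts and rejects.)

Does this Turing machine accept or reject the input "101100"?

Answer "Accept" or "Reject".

Execution trace:
Initial: [r0]101100
Step 1: δ(r0, 1) = (r2, □, L) → [r2]□□01100

No transition is defined for δ(r2, □). By convention the machine halts and rejects.

Answer: Reject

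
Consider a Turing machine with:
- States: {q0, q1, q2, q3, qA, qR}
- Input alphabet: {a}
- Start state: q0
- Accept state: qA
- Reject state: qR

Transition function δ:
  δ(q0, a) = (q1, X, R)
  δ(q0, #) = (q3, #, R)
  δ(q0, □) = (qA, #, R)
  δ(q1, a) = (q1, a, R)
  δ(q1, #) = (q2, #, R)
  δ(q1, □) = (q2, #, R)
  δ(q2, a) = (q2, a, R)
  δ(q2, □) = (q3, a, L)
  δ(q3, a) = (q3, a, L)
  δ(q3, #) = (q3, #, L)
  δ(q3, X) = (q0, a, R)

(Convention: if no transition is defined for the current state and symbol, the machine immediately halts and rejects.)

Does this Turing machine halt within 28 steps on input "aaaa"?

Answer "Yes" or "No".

Execution trace:
Initial: [q0]aaaa
Step 1: δ(q0, a) = (q1, X, R) → X[q1]aaa
Step 2: δ(q1, a) = (q1, a, R) → Xa[q1]aa
Step 3: δ(q1, a) = (q1, a, R) → Xaa[q1]a
Step 4: δ(q1, a) = (q1, a, R) → Xaaa[q1]□
Step 5: δ(q1, □) = (q2, #, R) → Xaaa#[q2]□
Step 6: δ(q2, □) = (q3, a, L) → Xaaa[q3]#a
Step 7: δ(q3, #) = (q3, #, L) → Xaa[q3]a#a
Step 8: δ(q3, a) = (q3, a, L) → Xa[q3]aa#a
Step 9: δ(q3, a) = (q3, a, L) → X[q3]aaa#a
Step 10: δ(q3, a) = (q3, a, L) → [q3]Xaaa#a
Step 11: δ(q3, X) = (q0, a, R) → a[q0]aaa#a
Step 12: δ(q0, a) = (q1, X, R) → aX[q1]aa#a
Step 13: δ(q1, a) = (q1, a, R) → aXa[q1]a#a
Step 14: δ(q1, a) = (q1, a, R) → aXaa[q1]#a
Step 15: δ(q1, #) = (q2, #, R) → aXaa#[q2]a
Step 16: δ(q2, a) = (q2, a, R) → aXaa#a[q2]□
Step 17: δ(q2, □) = (q3, a, L) → aXaa#[q3]aa
Step 18: δ(q3, a) = (q3, a, L) → aXaa[q3]#aa
Step 19: δ(q3, #) = (q3, #, L) → aXa[q3]a#aa
Step 20: δ(q3, a) = (q3, a, L) → aX[q3]aa#aa
Step 21: δ(q3, a) = (q3, a, L) → a[q3]Xaa#aa
Step 22: δ(q3, X) = (q0, a, R) → aa[q0]aa#aa
Step 23: δ(q0, a) = (q1, X, R) → aaX[q1]a#aa
Step 24: δ(q1, a) = (q1, a, R) → aaXa[q1]#aa
Step 25: δ(q1, #) = (q2, #, R) → aaXa#[q2]aa
Step 26: δ(q2, a) = (q2, a, R) → aaXa#a[q2]a
Step 27: δ(q2, a) = (q2, a, R) → aaXa#aa[q2]□
Step 28: δ(q2, □) = (q3, a, L) → aaXa#a[q3]aa

The machine has not reached a halting state after 28 steps.
The machine did not halt within the 28-step bound.

Answer: No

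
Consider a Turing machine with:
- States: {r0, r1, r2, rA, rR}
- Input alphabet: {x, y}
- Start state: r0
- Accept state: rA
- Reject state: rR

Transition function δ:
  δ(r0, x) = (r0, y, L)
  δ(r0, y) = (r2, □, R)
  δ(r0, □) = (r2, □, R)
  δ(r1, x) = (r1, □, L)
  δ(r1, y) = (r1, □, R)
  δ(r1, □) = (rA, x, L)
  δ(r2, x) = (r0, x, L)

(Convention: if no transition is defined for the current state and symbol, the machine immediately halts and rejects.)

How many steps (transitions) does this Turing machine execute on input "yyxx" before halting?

Execution trace:
Initial: [r0]yyxx
Step 1: δ(r0, y) = (r2, □, R) → □[r2]yxx

No transition is defined for δ(r2, y). By convention the machine halts and rejects.

The machine executed 1 step before halting.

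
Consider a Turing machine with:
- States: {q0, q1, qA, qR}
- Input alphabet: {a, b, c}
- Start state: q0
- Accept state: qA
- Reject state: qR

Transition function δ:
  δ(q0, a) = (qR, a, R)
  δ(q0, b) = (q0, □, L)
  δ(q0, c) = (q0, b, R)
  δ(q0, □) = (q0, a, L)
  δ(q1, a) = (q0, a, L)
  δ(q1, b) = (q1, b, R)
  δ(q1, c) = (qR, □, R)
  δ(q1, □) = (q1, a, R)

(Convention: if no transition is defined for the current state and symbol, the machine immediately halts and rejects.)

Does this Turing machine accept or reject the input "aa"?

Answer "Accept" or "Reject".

Execution trace:
Initial: [q0]aa
Step 1: δ(q0, a) = (qR, a, R) → a[qR]a

The machine reaches the reject state qR and halts.

Answer: Reject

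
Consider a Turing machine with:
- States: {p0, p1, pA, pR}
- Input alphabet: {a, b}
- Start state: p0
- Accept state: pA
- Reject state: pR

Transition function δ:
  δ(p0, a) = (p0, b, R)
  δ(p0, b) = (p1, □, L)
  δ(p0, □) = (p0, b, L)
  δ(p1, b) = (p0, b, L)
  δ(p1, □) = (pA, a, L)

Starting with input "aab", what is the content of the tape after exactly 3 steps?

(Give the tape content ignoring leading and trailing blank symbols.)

Execution trace:
Initial: [p0]aab
Step 1: δ(p0, a) = (p0, b, R) → b[p0]ab
Step 2: δ(p0, a) = (p0, b, R) → bb[p0]b
Step 3: δ(p0, b) = (p1, □, L) → b[p1]b□

After 3 steps, the tape (ignoring leading/trailing blanks) is: bb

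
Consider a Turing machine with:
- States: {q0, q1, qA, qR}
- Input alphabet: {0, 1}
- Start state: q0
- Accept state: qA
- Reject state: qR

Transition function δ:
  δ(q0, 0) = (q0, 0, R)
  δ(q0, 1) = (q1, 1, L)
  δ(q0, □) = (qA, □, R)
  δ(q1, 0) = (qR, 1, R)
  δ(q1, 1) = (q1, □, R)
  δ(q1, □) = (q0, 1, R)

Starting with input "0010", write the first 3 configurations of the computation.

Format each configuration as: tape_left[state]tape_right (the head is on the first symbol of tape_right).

Transitions applied:
Step 1: δ(q0, 0) = (q0, 0, R)
Step 2: δ(q0, 0) = (q0, 0, R)

The first 3 configurations are:
[q0]0010 ⊢ 0[q0]010 ⊢ 00[q0]10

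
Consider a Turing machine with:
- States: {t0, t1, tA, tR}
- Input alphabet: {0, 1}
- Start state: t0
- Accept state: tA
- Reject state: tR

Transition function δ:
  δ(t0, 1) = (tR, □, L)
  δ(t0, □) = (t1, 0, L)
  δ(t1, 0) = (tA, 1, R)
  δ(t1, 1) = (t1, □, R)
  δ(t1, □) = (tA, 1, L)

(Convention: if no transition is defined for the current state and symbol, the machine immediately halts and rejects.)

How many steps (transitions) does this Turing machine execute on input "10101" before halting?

Execution trace:
Initial: [t0]10101
Step 1: δ(t0, 1) = (tR, □, L) → [tR]□□0101

The machine reaches the reject state tR and halts.

The machine executed 1 step before halting.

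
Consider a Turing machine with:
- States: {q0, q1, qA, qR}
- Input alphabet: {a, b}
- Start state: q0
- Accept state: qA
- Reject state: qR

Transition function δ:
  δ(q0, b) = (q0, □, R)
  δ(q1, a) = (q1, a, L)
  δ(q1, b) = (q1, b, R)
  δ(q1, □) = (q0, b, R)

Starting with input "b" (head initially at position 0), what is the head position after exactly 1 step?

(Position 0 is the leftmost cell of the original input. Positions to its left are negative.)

Execution trace (head position shown):
Step 0: [q0]b  (head at position 0)
Step 1: move right → □[q0]□  (head at position 1)

After 1 step, the head is at position 1.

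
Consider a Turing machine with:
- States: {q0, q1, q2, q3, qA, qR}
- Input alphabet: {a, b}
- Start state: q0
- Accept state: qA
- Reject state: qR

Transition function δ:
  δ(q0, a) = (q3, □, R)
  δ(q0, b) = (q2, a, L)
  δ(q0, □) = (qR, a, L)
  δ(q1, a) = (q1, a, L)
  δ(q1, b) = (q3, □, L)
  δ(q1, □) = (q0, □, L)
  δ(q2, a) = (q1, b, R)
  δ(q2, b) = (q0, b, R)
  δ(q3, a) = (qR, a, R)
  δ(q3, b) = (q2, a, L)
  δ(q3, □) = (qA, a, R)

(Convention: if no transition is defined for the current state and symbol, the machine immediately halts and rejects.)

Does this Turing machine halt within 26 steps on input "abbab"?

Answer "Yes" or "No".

Execution trace:
Initial: [q0]abbab
Step 1: δ(q0, a) = (q3, □, R) → □[q3]bbab
Step 2: δ(q3, b) = (q2, a, L) → [q2]□abab

No transition is defined for δ(q2, □). By convention the machine halts and rejects.
The machine halted after 2 steps (within the 26-step bound).

Answer: Yes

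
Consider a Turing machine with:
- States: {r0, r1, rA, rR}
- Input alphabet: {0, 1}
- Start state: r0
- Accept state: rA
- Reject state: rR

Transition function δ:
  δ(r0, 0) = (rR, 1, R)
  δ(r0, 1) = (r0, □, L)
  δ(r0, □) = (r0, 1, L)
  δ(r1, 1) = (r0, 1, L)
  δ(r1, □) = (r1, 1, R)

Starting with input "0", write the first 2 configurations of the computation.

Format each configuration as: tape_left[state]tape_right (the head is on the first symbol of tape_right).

Transitions applied:
Step 1: δ(r0, 0) = (rR, 1, R)

The first 2 configurations are:
[r0]0 ⊢ 1[rR]□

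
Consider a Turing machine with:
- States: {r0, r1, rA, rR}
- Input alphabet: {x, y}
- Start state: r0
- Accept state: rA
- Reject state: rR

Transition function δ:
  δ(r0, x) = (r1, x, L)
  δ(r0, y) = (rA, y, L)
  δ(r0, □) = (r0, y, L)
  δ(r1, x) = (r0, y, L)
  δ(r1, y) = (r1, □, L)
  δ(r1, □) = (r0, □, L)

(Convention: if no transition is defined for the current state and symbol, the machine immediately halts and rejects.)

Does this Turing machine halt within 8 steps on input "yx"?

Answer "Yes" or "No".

Execution trace:
Initial: [r0]yx
Step 1: δ(r0, y) = (rA, y, L) → [rA]□yx

The machine reaches the accept state rA and halts.
The machine halted after 1 step (within the 8-step bound).

Answer: Yes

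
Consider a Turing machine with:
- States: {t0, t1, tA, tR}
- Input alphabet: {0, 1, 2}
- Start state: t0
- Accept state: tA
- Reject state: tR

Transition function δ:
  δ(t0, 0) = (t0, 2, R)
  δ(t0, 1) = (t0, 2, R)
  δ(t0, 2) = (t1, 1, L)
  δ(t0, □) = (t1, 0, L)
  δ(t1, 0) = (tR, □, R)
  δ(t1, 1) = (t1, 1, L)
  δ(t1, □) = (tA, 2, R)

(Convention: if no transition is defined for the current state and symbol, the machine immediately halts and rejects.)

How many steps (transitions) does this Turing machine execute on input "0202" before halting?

Execution trace:
Initial: [t0]0202
Step 1: δ(t0, 0) = (t0, 2, R) → 2[t0]202
Step 2: δ(t0, 2) = (t1, 1, L) → [t1]2102

No transition is defined for δ(t1, 2). By convention the machine halts and rejects.

The machine executed 2 steps before halting.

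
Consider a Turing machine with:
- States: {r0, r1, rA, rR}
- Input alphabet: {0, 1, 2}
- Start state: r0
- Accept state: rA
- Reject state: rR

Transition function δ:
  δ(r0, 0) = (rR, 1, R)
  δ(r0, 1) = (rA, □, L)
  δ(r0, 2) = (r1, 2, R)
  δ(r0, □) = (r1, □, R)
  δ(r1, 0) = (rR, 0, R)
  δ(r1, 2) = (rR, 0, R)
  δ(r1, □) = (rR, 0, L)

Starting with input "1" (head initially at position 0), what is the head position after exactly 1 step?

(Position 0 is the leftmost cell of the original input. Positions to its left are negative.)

Execution trace (head position shown):
Step 0: [r0]1  (head at position 0)
Step 1: move left → [rA]□□  (head at position -1)

After 1 step, the head is at position -1.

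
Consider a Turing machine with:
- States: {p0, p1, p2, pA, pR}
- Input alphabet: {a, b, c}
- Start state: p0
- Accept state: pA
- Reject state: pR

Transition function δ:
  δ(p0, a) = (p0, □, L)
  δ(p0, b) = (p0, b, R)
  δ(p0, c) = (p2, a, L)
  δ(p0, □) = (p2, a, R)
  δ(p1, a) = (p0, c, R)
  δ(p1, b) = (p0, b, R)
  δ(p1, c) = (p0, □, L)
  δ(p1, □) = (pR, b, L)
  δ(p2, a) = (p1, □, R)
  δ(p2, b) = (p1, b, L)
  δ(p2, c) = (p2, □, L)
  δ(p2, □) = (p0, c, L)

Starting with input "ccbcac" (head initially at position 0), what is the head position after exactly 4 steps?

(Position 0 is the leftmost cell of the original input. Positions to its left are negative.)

Execution trace (head position shown):
Step 0: [p0]ccbcac  (head at position 0)
Step 1: move left → [p2]□acbcac  (head at position -1)
Step 2: move left → [p0]□cacbcac  (head at position -2)
Step 3: move right → a[p2]cacbcac  (head at position -1)
Step 4: move left → [p2]a□acbcac  (head at position -2)

After 4 steps, the head is at position -2.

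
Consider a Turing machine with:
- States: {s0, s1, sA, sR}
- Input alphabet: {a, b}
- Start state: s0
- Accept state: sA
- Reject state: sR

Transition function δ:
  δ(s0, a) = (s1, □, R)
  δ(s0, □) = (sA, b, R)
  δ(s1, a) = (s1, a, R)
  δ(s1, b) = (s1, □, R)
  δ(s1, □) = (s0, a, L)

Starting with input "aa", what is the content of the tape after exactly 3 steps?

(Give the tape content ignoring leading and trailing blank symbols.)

Execution trace:
Initial: [s0]aa
Step 1: δ(s0, a) = (s1, □, R) → □[s1]a
Step 2: δ(s1, a) = (s1, a, R) → □a[s1]□
Step 3: δ(s1, □) = (s0, a, L) → □[s0]aa

After 3 steps, the tape (ignoring leading/trailing blanks) is: aa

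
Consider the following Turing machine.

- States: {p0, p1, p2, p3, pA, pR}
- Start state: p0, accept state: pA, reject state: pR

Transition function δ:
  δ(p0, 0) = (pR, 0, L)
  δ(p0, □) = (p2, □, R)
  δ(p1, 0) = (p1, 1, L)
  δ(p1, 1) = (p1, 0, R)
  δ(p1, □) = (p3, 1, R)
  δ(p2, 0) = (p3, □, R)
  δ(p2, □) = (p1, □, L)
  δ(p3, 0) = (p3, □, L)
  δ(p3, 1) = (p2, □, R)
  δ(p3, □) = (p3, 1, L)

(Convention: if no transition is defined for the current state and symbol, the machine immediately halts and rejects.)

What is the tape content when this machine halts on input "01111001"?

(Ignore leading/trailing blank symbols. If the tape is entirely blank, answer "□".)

Execution trace:
Initial: [p0]01111001
Step 1: δ(p0, 0) = (pR, 0, L) → [pR]□01111001

The machine reaches the reject state pR and halts.

Final tape (ignoring leading/trailing blanks): 01111001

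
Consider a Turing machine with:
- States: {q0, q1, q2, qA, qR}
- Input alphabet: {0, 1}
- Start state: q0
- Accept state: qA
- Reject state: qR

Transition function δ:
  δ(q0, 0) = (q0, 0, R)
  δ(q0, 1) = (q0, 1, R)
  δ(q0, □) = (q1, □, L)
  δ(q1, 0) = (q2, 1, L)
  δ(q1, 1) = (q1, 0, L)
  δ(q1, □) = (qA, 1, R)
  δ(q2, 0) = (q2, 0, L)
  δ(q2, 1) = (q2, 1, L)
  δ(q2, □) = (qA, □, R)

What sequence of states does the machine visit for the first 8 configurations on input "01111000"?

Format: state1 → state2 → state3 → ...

Execution trace:
Initial: [q0]01111000
Step 1: δ(q0, 0) = (q0, 0, R) → 0[q0]1111000
Step 2: δ(q0, 1) = (q0, 1, R) → 01[q0]111000
Step 3: δ(q0, 1) = (q0, 1, R) → 011[q0]11000
Step 4: δ(q0, 1) = (q0, 1, R) → 0111[q0]1000
Step 5: δ(q0, 1) = (q0, 1, R) → 01111[q0]000
Step 6: δ(q0, 0) = (q0, 0, R) → 011110[q0]00
Step 7: δ(q0, 0) = (q0, 0, R) → 0111100[q0]0

State sequence: q0 → q0 → q0 → q0 → q0 → q0 → q0 → q0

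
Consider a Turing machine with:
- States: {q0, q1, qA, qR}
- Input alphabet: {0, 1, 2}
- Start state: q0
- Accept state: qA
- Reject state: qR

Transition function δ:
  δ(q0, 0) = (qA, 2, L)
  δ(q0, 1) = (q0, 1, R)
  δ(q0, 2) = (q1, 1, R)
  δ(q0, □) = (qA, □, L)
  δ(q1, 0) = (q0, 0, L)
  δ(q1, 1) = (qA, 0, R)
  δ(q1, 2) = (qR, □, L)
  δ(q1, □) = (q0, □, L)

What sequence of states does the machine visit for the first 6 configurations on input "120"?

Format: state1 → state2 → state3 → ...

Execution trace:
Initial: [q0]120
Step 1: δ(q0, 1) = (q0, 1, R) → 1[q0]20
Step 2: δ(q0, 2) = (q1, 1, R) → 11[q1]0
Step 3: δ(q1, 0) = (q0, 0, L) → 1[q0]10
Step 4: δ(q0, 1) = (q0, 1, R) → 11[q0]0
Step 5: δ(q0, 0) = (qA, 2, L) → 1[qA]12

The machine reaches the accept state qA and halts.

State sequence: q0 → q0 → q1 → q0 → q0 → qA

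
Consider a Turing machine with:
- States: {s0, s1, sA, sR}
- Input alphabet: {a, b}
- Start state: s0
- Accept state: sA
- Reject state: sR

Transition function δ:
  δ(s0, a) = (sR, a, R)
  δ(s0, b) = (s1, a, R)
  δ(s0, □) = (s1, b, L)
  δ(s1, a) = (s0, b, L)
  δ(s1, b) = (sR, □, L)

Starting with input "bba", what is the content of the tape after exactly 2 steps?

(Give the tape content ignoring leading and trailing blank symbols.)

Execution trace:
Initial: [s0]bba
Step 1: δ(s0, b) = (s1, a, R) → a[s1]ba
Step 2: δ(s1, b) = (sR, □, L) → [sR]a□a

The machine reaches the reject state sR and halts.

After 2 steps, the tape (ignoring leading/trailing blanks) is: a□a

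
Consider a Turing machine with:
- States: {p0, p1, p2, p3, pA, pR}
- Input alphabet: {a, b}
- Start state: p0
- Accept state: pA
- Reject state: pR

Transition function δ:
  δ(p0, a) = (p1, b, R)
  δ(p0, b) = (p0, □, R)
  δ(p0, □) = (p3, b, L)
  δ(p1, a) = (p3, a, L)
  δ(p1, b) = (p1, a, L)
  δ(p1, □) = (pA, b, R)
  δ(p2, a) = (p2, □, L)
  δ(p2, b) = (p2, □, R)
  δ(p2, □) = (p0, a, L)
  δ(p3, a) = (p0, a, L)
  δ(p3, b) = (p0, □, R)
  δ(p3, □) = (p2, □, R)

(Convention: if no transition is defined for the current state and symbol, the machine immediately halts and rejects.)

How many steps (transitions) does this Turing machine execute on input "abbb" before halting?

Execution trace:
Initial: [p0]abbb
Step 1: δ(p0, a) = (p1, b, R) → b[p1]bbb
Step 2: δ(p1, b) = (p1, a, L) → [p1]babb
Step 3: δ(p1, b) = (p1, a, L) → [p1]□aabb
Step 4: δ(p1, □) = (pA, b, R) → b[pA]aabb

The machine reaches the accept state pA and halts.

The machine executed 4 steps before halting.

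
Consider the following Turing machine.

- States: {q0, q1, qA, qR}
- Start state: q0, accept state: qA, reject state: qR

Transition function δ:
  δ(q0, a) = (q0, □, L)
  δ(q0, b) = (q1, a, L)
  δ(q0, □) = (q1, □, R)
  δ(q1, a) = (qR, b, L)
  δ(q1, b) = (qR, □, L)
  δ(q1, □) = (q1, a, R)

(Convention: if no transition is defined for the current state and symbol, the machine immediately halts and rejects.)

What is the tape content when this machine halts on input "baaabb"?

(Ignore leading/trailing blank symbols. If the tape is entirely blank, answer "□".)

Execution trace:
Initial: [q0]baaabb
Step 1: δ(q0, b) = (q1, a, L) → [q1]□aaaabb
Step 2: δ(q1, □) = (q1, a, R) → a[q1]aaaabb
Step 3: δ(q1, a) = (qR, b, L) → [qR]abaaabb

The machine reaches the reject state qR and halts.

Final tape (ignoring leading/trailing blanks): abaaabb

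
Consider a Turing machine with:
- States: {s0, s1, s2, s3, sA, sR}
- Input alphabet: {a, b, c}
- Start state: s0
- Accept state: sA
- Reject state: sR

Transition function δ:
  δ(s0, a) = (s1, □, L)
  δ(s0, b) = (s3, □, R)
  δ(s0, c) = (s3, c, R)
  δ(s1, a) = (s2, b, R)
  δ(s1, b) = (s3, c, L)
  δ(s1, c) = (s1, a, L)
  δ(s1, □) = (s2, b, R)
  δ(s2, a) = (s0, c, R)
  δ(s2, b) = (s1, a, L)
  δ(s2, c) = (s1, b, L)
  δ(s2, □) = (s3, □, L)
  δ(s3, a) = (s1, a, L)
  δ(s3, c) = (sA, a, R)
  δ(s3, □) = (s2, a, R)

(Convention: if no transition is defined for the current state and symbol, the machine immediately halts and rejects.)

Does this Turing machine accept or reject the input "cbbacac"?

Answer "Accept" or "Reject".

Execution trace:
Initial: [s0]cbbacac
Step 1: δ(s0, c) = (s3, c, R) → c[s3]bbacac

No transition is defined for δ(s3, b). By convention the machine halts and rejects.

Answer: Reject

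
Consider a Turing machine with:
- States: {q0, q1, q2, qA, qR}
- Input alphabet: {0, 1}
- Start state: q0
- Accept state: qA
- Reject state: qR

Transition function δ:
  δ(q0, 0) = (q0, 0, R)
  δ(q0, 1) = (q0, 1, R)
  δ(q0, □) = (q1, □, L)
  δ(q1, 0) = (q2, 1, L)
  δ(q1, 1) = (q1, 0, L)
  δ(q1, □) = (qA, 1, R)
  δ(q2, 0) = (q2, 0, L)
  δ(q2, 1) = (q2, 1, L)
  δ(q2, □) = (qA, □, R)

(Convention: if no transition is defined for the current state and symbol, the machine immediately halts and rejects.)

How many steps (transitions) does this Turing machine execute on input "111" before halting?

Execution trace:
Initial: [q0]111
Step 1: δ(q0, 1) = (q0, 1, R) → 1[q0]11
Step 2: δ(q0, 1) = (q0, 1, R) → 11[q0]1
Step 3: δ(q0, 1) = (q0, 1, R) → 111[q0]□
Step 4: δ(q0, □) = (q1, □, L) → 11[q1]1□
Step 5: δ(q1, 1) = (q1, 0, L) → 1[q1]10□
Step 6: δ(q1, 1) = (q1, 0, L) → [q1]100□
Step 7: δ(q1, 1) = (q1, 0, L) → [q1]□000□
Step 8: δ(q1, □) = (qA, 1, R) → 1[qA]000□

The machine reaches the accept state qA and halts.

The machine executed 8 steps before halting.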